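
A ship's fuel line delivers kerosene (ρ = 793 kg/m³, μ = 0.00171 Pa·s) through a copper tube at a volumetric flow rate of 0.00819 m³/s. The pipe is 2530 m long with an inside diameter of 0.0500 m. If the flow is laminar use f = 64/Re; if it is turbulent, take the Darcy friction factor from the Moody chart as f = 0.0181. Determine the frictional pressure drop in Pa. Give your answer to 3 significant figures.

ΔP ≈ 6.32×10^6 Pa

Cross-sectional area A = πD²/4 = π(0.05)²/4 = 0.001963 m²; mean velocity V = Q/A = 0.00819/0.001963 = 4.171 m/s.
Reynolds number Re = ρVD/μ = 793 · 4.171 · 0.05 / 0.00171 = 9.672e+04.
Re > 4000 → turbulent; use the Moody-chart value f = 0.0181.
Darcy-Weisbach: ΔP = f(L/D)(ρV²/2) = 0.0181·(2530/0.05)·(793·4.171²/2) = 0.0181·5.06e+04·6898 = 6.318e+06 Pa.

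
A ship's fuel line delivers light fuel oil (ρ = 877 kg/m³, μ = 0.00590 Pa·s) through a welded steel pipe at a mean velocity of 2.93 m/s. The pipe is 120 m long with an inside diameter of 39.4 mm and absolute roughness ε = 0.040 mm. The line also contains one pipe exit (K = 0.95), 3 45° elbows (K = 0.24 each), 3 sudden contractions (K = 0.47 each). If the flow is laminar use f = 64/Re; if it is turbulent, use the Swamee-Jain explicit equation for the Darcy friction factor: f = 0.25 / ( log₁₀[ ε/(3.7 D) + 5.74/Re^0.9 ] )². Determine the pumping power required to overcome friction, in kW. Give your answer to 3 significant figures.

Reynolds number Re = ρVD/μ = 877 · 2.93 · 0.0394 / 0.0059 = 1.716e+04.
Re > 4000 → turbulent. Relative roughness ε/D = 4e-05/0.0394 = 0.00102. Swamee-Jain: f = 0.25/(log₁₀[0.00102/3.7 + 5.74/1.716e+04^0.9])² = 0.25/(log₁₀[0.000274 + 0.000887])² = 0.25/(-2.935)² = 0.02902.
Total minor-loss coefficient ΣK = 1·0.95 + 3·0.24 + 3·0.47 = 3.08.
ΔP = [f·L/D + ΣK]·(ρV²/2) = [0.02902·120/0.0394 + 3.08]·(877·2.93²/2) = [88.39 + 3.08]·3764 = 3.443e+05 Pa.
Q = V·A = 2.93·0.001219 = 0.003572 m³/s.
Pumping power P = QΔP = 0.003572·3.443e+05 = 1230 W = 1.23 kW.

P ≈ 1.23 kW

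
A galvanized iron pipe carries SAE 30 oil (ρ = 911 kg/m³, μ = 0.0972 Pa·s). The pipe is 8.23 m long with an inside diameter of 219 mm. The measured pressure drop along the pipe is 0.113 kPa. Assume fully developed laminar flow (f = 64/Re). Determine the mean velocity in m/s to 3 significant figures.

For laminar flow, f = 64/Re with Re = ρVD/μ, so Darcy-Weisbach reduces to ΔP = 32μLV/D². Solving for V: V = ΔP·D²/(32μL) = 113·(0.219)²/(32·0.0972·8.23) = 0.2117 m/s.
Check: Re = ρVD/μ = 911·0.2117·0.219/0.0972 = 434.6 < 2300, so the laminar assumption holds.

V ≈ 0.212 m/s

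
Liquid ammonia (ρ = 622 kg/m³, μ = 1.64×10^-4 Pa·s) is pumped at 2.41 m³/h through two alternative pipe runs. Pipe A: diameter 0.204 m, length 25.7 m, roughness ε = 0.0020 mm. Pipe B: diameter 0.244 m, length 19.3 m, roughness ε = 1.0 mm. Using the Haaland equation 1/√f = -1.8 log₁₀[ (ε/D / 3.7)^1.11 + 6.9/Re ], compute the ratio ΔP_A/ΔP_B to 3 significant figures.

Pipe A: V = Q/A = 0.0006694/0.03269 = 0.02048 m/s; Re = 1.585e+04; ε/D = 9.8e-06; Haaland → f = 0.02733; ΔP_A = f(L/D)(ρV²/2) = 0.4492 Pa.
Pipe B: V = Q/A = 0.0006694/0.04676 = 0.01432 m/s; Re = 1.325e+04; ε/D = 0.0041; Haaland → f = 0.03473; ΔP_B = f(L/D)(ρV²/2) = 0.1751 Pa.
ΔP_A/ΔP_B = 0.4492/0.1751 = 2.57.

ΔP_A/ΔP_B ≈ 2.57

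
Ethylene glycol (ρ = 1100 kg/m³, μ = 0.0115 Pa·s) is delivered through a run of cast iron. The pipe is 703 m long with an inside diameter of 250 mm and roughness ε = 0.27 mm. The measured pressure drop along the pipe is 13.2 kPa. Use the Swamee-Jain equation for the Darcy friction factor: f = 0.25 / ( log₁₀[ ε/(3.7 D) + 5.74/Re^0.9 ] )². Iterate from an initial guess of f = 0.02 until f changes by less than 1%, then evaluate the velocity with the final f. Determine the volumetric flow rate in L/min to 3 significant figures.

Q ≈ 1540 L/min

Rearranging Darcy-Weisbach: V = √(2·ΔP·D/(f·L·ρ)). With ε/D = 0.00027/0.25 = 0.00108, iterate starting from f = 0.02:
  f = 0.02 → V = √(2·1.32e+04·0.25/(0.02·703·1100)) = 0.6533 m/s; Re = ρVD/μ = 1.562e+04; f → 0.02971
  f = 0.02971 → V = 0.536 m/s; Re = 1.282e+04; f → 0.03099
  f = 0.03099 → V = 0.5248 m/s; Re = 1.255e+04; f → 0.03114
Converged (Δf/f < 1%). With the final f = 0.03114: V = √(2·1.32e+04·0.25/(0.03114·703·1100)) = 0.5235 m/s.
Q = V·A = 0.5235·(π/4·0.25²) = 0.0257 m³/s = 1540 L/min.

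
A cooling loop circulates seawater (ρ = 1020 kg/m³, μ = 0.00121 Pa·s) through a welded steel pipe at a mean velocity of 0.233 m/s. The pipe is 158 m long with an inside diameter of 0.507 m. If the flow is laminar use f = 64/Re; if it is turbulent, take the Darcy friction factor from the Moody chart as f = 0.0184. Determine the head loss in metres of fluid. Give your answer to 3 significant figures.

Reynolds number Re = ρVD/μ = 1020 · 0.233 · 0.507 / 0.00121 = 9.958e+04.
Re > 4000 → turbulent; use the Moody-chart value f = 0.0184.
Darcy-Weisbach: ΔP = f(L/D)(ρV²/2) = 0.0184·(158/0.507)·(1020·0.233²/2) = 0.0184·311.6·27.69 = 158.8 Pa.
Head loss h_f = ΔP/(ρg) = 158.8/(1020·9.81) = 0.0159 m.

h_f ≈ 0.0159 m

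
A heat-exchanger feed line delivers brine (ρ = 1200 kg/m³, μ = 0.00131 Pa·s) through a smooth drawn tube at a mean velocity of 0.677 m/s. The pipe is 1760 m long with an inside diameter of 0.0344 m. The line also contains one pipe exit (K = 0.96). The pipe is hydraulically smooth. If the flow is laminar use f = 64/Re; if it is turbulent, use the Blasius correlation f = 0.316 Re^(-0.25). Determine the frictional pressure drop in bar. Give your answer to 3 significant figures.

ΔP ≈ 3.68 bar

Reynolds number Re = ρVD/μ = 1200 · 0.677 · 0.0344 / 0.00131 = 2.133e+04.
Re > 4000 → turbulent. Smooth-pipe (Blasius): f = 0.316 Re^(-0.25) = 0.316/(2.133e+04)^0.25 = 0.02615.
Total minor-loss coefficient ΣK = 1·0.96 = 0.96.
ΔP = [f·L/D + ΣK]·(ρV²/2) = [0.02615·1760/0.0344 + 0.96]·(1200·0.677²/2) = [1338 + 0.96]·275 = 3.681e+05 Pa.
ΔP = 3.681e+05 Pa = 3.68 bar.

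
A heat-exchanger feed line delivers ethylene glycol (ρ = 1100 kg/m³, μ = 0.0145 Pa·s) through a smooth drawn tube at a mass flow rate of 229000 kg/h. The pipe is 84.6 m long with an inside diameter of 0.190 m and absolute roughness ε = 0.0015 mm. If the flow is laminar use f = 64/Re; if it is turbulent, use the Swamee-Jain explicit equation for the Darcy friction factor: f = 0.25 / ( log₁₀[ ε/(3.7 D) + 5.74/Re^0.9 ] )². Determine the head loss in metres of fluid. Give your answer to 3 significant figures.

h_f ≈ 2.22 m

ṁ = 229000 kg/h = 229000/3600 = 63.61 kg/s.
A = πD²/4 = π(0.19)²/4 = 0.02835 m²; mean velocity V = ṁ/(ρA) = 63.61/(1100 · 0.02835) = 2.04 m/s.
Reynolds number Re = ρVD/μ = 1100 · 2.04 · 0.19 / 0.0145 = 2.94e+04.
Re > 4000 → turbulent. Relative roughness ε/D = 1.5e-06/0.19 = 7.89e-06. Swamee-Jain: f = 0.25/(log₁₀[7.89e-06/3.7 + 5.74/2.94e+04^0.9])² = 0.25/(log₁₀[2.13e-06 + 0.000546])² = 0.25/(-3.261)² = 0.02351.
Darcy-Weisbach: ΔP = f(L/D)(ρV²/2) = 0.02351·(84.6/0.19)·(1100·2.04²/2) = 0.02351·445.3·2288 = 2.395e+04 Pa.
Head loss h_f = ΔP/(ρg) = 2.395e+04/(1100·9.81) = 2.22 m.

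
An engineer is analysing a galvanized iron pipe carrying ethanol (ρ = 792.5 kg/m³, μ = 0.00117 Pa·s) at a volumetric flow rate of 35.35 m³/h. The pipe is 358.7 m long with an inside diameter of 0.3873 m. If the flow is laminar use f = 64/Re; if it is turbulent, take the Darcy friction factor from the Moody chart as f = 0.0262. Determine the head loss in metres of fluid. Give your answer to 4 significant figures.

Q = 35.35 m³/h = 35.35/3600 = 0.009819 m³/s.
Cross-sectional area A = πD²/4 = π(0.3873)²/4 = 0.1178 m²; mean velocity V = Q/A = 0.009819/0.1178 = 0.08335 m/s.
Reynolds number Re = ρVD/μ = 792.5 · 0.08335 · 0.3873 / 0.00117 = 2.187e+04.
Re > 4000 → turbulent; use the Moody-chart value f = 0.0262.
Darcy-Weisbach: ΔP = f(L/D)(ρV²/2) = 0.0262·(358.7/0.3873)·(792.5·0.08335²/2) = 0.0262·926.2·2.753 = 66.8 Pa.
Head loss h_f = ΔP/(ρg) = 66.8/(792.5·9.81) = 0.008592 m.

h_f ≈ 0.008592 m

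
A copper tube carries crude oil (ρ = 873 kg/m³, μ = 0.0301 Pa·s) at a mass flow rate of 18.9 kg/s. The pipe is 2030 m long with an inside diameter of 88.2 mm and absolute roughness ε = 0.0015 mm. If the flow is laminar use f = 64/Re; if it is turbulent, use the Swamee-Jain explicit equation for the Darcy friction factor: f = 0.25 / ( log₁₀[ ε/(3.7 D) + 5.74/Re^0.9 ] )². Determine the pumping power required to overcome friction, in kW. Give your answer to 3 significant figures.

A = πD²/4 = π(0.0882)²/4 = 0.00611 m²; mean velocity V = ṁ/(ρA) = 18.9/(873 · 0.00611) = 3.543 m/s.
Reynolds number Re = ρVD/μ = 873 · 3.543 · 0.0882 / 0.0301 = 9064.
Re > 4000 → turbulent. Relative roughness ε/D = 1.5e-06/0.0882 = 1.7e-05. Swamee-Jain: f = 0.25/(log₁₀[1.7e-05/3.7 + 5.74/9064^0.9])² = 0.25/(log₁₀[4.6e-06 + 0.00158])² = 0.25/(-2.801)² = 0.03186.
Darcy-Weisbach: ΔP = f(L/D)(ρV²/2) = 0.03186·(2030/0.0882)·(873·3.543²/2) = 0.03186·2.302e+04·5481 = 4.018e+06 Pa.
Q = ṁ/ρ = 18.9/873 = 0.02165 m³/s.
Pumping power P = QΔP = 0.02165·4.018e+06 = 86990 W = 87.0 kW.

P ≈ 87.0 kW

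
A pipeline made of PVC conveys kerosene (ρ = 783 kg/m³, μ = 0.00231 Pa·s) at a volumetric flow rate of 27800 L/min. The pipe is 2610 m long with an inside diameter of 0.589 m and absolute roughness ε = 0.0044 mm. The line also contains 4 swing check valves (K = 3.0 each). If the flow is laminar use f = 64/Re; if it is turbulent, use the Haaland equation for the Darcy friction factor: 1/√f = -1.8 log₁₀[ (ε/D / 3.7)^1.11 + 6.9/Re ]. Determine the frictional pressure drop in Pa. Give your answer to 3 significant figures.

ΔP ≈ 84200 Pa

Q = 27800 L/min = 27800/60000 = 0.4633 m³/s.
Cross-sectional area A = πD²/4 = π(0.589)²/4 = 0.2725 m²; mean velocity V = Q/A = 0.4633/0.2725 = 1.7 m/s.
Reynolds number Re = ρVD/μ = 783 · 1.7 · 0.589 / 0.00231 = 3.395e+05.
Re > 4000 → turbulent. Relative roughness ε/D = 4.4e-06/0.589 = 7.47e-06. Haaland: 1/√f = -1.8 log₁₀[(7.47e-06/3.7)^1.11 + 6.9/3.395e+05] = -1.8 log₁₀[4.77e-07 + 2.03e-05] = 8.427, so f = 0.01408.
Total minor-loss coefficient ΣK = 4·3 = 12.
ΔP = [f·L/D + ΣK]·(ρV²/2) = [0.01408·2610/0.589 + 12]·(783·1.7²/2) = [62.39 + 12]·1132 = 8.422e+04 Pa.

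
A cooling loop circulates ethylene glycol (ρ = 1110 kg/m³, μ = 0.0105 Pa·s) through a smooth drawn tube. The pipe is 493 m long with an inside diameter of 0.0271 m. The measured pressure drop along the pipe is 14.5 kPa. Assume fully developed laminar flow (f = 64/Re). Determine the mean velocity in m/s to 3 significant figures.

For laminar flow, f = 64/Re with Re = ρVD/μ, so Darcy-Weisbach reduces to ΔP = 32μLV/D². Solving for V: V = ΔP·D²/(32μL) = 1.45e+04·(0.0271)²/(32·0.0105·493) = 0.06429 m/s.
Check: Re = ρVD/μ = 1110·0.06429·0.0271/0.0105 = 184.2 < 2300, so the laminar assumption holds.

V ≈ 0.0643 m/s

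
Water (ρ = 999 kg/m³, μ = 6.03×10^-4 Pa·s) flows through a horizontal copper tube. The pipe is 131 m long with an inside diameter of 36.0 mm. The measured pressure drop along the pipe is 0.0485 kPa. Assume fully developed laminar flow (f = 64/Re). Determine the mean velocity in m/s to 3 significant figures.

For laminar flow, f = 64/Re with Re = ρVD/μ, so Darcy-Weisbach reduces to ΔP = 32μLV/D². Solving for V: V = ΔP·D²/(32μL) = 48.5·(0.036)²/(32·0.000603·131) = 0.02487 m/s.
Check: Re = ρVD/μ = 999·0.02487·0.036/0.000603 = 1483 < 2300, so the laminar assumption holds.

V ≈ 0.0249 m/s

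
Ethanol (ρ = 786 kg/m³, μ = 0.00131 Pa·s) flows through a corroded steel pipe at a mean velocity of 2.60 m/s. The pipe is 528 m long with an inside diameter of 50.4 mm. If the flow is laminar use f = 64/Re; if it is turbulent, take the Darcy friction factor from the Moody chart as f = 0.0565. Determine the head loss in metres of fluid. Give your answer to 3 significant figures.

h_f ≈ 204 m

Reynolds number Re = ρVD/μ = 786 · 2.6 · 0.0504 / 0.00131 = 7.862e+04.
Re > 4000 → turbulent; use the Moody-chart value f = 0.0565.
Darcy-Weisbach: ΔP = f(L/D)(ρV²/2) = 0.0565·(528/0.0504)·(786·2.6²/2) = 0.0565·1.048e+04·2657 = 1.573e+06 Pa.
Head loss h_f = ΔP/(ρg) = 1.573e+06/(786·9.81) = 204 m.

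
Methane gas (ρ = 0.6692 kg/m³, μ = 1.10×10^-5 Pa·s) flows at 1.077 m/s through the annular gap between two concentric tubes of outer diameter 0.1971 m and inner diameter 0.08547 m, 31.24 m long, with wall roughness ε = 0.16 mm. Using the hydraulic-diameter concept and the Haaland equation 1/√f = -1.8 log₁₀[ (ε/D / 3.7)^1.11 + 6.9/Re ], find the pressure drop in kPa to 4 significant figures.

Hydraulic diameter D_h = 4A/P = D_o - D_i = 0.1971 - 0.08547 = 0.1116 m.
Re = ρVD_h/μ = 0.6692·1.077·0.1116/1.1e-05 = 7314.
ε/D_h = 0.00016/0.1116 = 0.00143; Haaland gives 1/√f = -1.8 log₁₀[0.000163+0.000943] = 5.321, so f = 0.03532.
ΔP = f(L/D_h)(ρV²/2) = 0.03532·31.24/0.1116·0.3881 = 3.836 Pa.
ΔP = 0.003836 kPa.

ΔP ≈ 0.003836 kPa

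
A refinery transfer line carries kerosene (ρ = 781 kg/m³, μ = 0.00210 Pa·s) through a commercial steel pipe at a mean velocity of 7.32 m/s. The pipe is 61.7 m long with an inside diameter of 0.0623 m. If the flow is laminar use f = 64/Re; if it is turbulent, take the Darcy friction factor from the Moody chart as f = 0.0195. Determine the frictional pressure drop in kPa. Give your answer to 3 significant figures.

Reynolds number Re = ρVD/μ = 781 · 7.32 · 0.0623 / 0.0021 = 1.696e+05.
Re > 4000 → turbulent; use the Moody-chart value f = 0.0195.
Darcy-Weisbach: ΔP = f(L/D)(ρV²/2) = 0.0195·(61.7/0.0623)·(781·7.32²/2) = 0.0195·990.4·2.092e+04 = 4.041e+05 Pa.
ΔP = 4.041e+05 Pa = 404 kPa.

ΔP ≈ 404 kPa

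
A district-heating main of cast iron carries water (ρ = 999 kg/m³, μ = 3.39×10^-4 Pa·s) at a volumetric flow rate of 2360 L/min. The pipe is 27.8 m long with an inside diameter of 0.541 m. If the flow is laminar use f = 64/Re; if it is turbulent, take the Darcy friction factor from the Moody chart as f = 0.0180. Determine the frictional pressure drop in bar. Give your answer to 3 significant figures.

ΔP ≈ 1.35×10^-4 bar

Q = 2360 L/min = 2360/60000 = 0.03933 m³/s.
Cross-sectional area A = πD²/4 = π(0.541)²/4 = 0.2299 m²; mean velocity V = Q/A = 0.03933/0.2299 = 0.1711 m/s.
Reynolds number Re = ρVD/μ = 999 · 0.1711 · 0.541 / 0.000339 = 2.728e+05.
Re > 4000 → turbulent; use the Moody-chart value f = 0.0180.
Darcy-Weisbach: ΔP = f(L/D)(ρV²/2) = 0.018·(27.8/0.541)·(999·0.1711²/2) = 0.018·51.39·14.62 = 13.53 Pa.
ΔP = 13.53 Pa = 1.35×10^-4 bar.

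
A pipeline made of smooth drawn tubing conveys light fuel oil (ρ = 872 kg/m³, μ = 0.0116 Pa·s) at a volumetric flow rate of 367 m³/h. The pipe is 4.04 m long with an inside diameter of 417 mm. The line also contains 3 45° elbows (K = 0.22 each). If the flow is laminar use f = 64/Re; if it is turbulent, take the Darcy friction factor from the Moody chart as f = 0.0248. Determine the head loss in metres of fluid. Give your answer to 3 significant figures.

h_f ≈ 0.0256 m

Q = 367 m³/h = 367/3600 = 0.1019 m³/s.
Cross-sectional area A = πD²/4 = π(0.417)²/4 = 0.1366 m²; mean velocity V = Q/A = 0.1019/0.1366 = 0.7465 m/s.
Reynolds number Re = ρVD/μ = 872 · 0.7465 · 0.417 / 0.0116 = 2.34e+04.
Re > 4000 → turbulent; use the Moody-chart value f = 0.0248.
Total minor-loss coefficient ΣK = 3·0.22 = 0.66.
ΔP = [f·L/D + ΣK]·(ρV²/2) = [0.0248·4.04/0.417 + 0.66]·(872·0.7465²/2) = [0.2403 + 0.66]·242.9 = 218.7 Pa.
Head loss h_f = ΔP/(ρg) = 218.7/(872·9.81) = 0.0256 m.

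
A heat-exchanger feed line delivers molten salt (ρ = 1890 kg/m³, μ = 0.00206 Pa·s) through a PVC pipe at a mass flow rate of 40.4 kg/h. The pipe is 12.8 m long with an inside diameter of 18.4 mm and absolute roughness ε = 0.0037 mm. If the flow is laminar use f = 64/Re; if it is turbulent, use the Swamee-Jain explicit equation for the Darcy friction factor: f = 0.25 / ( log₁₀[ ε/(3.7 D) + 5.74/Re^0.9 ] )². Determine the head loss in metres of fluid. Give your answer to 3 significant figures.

ṁ = 40.4 kg/h = 40.4/3600 = 0.01122 kg/s.
A = πD²/4 = π(0.0184)²/4 = 0.0002659 m²; mean velocity V = ṁ/(ρA) = 0.01122/(1890 · 0.0002659) = 0.02233 m/s.
Reynolds number Re = ρVD/μ = 1890 · 0.02233 · 0.0184 / 0.00206 = 377.
Re < 2300 → laminar flow, so f = 64/Re = 64/377 = 0.1698 (the turbulent correlation is not needed).
Darcy-Weisbach: ΔP = f(L/D)(ρV²/2) = 0.1698·(12.8/0.0184)·(1890·0.02233²/2) = 0.1698·695.7·0.4712 = 55.65 Pa.
Head loss h_f = ΔP/(ρg) = 55.65/(1890·9.81) = 0.00300 m.

h_f ≈ 0.00300 m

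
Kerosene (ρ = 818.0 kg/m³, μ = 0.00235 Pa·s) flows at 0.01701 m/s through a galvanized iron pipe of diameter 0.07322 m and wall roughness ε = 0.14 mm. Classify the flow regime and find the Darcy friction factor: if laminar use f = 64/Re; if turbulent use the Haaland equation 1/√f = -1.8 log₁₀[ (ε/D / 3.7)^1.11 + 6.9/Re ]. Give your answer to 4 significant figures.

Re = ρVD/μ = 818·0.01701·0.07322/0.00235 = 433.5.
Re < 2300 → laminar, so f = 64/Re = 0.1476 (roughness is irrelevant in laminar flow).

f ≈ 0.1476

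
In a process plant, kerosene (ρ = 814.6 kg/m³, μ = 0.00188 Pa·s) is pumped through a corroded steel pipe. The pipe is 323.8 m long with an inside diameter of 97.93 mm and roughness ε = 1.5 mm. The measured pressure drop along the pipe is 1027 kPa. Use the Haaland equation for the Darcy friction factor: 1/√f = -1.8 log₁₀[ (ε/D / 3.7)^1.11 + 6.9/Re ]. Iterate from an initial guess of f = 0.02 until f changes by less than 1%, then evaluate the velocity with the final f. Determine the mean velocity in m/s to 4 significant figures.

Rearranging Darcy-Weisbach: V = √(2·ΔP·D/(f·L·ρ)). With ε/D = 0.0015/0.09793 = 0.0153, iterate starting from f = 0.02:
  f = 0.02 → V = √(2·1.027e+06·0.09793/(0.02·323.8·814.6)) = 6.175 m/s; Re = ρVD/μ = 2.62e+05; f → 0.04428
  f = 0.04428 → V = 4.15 m/s; Re = 1.761e+05; f → 0.04436
Converged (Δf/f < 1%). With the final f = 0.04436: V = √(2·1.027e+06·0.09793/(0.04436·323.8·814.6)) = 4.146 m/s.

V ≈ 4.146 m/s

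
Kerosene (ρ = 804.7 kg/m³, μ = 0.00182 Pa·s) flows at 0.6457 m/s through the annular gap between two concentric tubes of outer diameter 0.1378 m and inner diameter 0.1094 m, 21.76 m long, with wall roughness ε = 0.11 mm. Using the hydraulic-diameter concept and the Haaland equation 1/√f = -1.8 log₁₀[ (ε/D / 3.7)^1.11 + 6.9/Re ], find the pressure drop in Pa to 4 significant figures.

Hydraulic diameter D_h = 4A/P = D_o - D_i = 0.1378 - 0.1094 = 0.0284 m.
Re = ρVD_h/μ = 804.7·0.6457·0.0284/0.00182 = 8108.
ε/D_h = 0.00011/0.0284 = 0.00387; Haaland gives 1/√f = -1.8 log₁₀[0.000492+0.000851] = 5.169, so f = 0.03742.
ΔP = f(L/D_h)(ρV²/2) = 0.03742·21.76/0.0284·167.8 = 4810 Pa.

ΔP ≈ 4810 Pa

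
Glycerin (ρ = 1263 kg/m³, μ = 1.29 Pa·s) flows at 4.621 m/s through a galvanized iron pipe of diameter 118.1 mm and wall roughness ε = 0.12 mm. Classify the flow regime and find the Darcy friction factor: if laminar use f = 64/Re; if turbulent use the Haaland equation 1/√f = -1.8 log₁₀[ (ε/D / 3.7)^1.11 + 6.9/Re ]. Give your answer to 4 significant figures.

Re = ρVD/μ = 1263·4.621·0.1181/1.29 = 534.3.
Re < 2300 → laminar, so f = 64/Re = 0.1198 (roughness is irrelevant in laminar flow).

f ≈ 0.1198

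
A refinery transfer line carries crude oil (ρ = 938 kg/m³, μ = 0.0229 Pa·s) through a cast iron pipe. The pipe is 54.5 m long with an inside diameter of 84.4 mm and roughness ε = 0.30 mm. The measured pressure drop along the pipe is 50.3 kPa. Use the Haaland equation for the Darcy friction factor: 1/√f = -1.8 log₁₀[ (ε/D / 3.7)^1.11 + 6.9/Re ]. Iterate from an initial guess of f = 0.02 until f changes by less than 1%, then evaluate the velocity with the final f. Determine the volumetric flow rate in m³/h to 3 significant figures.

Q ≈ 42.2 m³/h

Rearranging Darcy-Weisbach: V = √(2·ΔP·D/(f·L·ρ)). With ε/D = 0.0003/0.0844 = 0.00355, iterate starting from f = 0.02:
  f = 0.02 → V = √(2·5.03e+04·0.0844/(0.02·54.5·938)) = 2.882 m/s; Re = ρVD/μ = 9962; f → 0.03563
  f = 0.03563 → V = 2.159 m/s; Re = 7464; f → 0.03766
  f = 0.03766 → V = 2.1 m/s; Re = 7260; f → 0.03788
Converged (Δf/f < 1%). With the final f = 0.03788: V = √(2·5.03e+04·0.0844/(0.03788·54.5·938)) = 2.094 m/s.
Q = V·A = 2.094·(π/4·0.0844²) = 0.01172 m³/s = 42.2 m³/h.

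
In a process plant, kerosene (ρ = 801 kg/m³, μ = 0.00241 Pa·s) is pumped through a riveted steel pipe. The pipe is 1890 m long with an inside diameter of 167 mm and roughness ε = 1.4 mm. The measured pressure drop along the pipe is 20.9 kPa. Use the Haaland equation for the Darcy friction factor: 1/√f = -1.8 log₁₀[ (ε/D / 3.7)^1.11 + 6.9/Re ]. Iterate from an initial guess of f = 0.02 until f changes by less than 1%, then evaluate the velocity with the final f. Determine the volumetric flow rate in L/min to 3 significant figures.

Rearranging Darcy-Weisbach: V = √(2·ΔP·D/(f·L·ρ)). With ε/D = 0.0014/0.167 = 0.00838, iterate starting from f = 0.02:
  f = 0.02 → V = √(2·2.09e+04·0.167/(0.02·1890·801)) = 0.4802 m/s; Re = ρVD/μ = 2.665e+04; f → 0.03805
  f = 0.03805 → V = 0.3481 m/s; Re = 1.932e+04; f → 0.03884
  f = 0.03884 → V = 0.3446 m/s; Re = 1.913e+04; f → 0.03886
Converged (Δf/f < 1%). With the final f = 0.03886: V = √(2·2.09e+04·0.167/(0.03886·1890·801)) = 0.3444 m/s.
Q = V·A = 0.3444·(π/4·0.167²) = 0.007545 m³/s = 453 L/min.

Q ≈ 453 L/min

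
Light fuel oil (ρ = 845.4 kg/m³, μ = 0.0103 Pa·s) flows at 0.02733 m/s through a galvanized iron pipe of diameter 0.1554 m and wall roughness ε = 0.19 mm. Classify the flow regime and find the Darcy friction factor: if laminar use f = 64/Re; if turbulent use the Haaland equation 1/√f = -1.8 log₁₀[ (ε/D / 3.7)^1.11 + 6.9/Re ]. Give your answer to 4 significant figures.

Re = ρVD/μ = 845.4·0.02733·0.1554/0.0103 = 348.6.
Re < 2300 → laminar, so f = 64/Re = 0.1836 (roughness is irrelevant in laminar flow).

f ≈ 0.1836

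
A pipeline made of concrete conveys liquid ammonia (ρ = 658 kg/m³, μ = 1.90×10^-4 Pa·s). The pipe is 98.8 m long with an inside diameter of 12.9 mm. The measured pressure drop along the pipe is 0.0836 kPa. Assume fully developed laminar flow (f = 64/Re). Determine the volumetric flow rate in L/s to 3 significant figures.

For laminar flow, f = 64/Re with Re = ρVD/μ, so Darcy-Weisbach reduces to ΔP = 32μLV/D². Solving for V: V = ΔP·D²/(32μL) = 83.6·(0.0129)²/(32·0.00019·98.8) = 0.02316 m/s.
Check: Re = ρVD/μ = 658·0.02316·0.0129/0.00019 = 1035 < 2300, so the laminar assumption holds.
Q = V·A = 0.02316·(π/4·0.0129²) = 3.027e-06 m³/s = 0.00303 L/s.

Q ≈ 0.00303 L/s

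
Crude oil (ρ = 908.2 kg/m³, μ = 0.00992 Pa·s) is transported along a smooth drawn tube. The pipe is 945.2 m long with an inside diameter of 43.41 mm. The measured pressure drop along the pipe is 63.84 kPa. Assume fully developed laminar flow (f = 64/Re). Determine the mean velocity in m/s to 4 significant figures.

For laminar flow, f = 64/Re with Re = ρVD/μ, so Darcy-Weisbach reduces to ΔP = 32μLV/D². Solving for V: V = ΔP·D²/(32μL) = 6.384e+04·(0.04341)²/(32·0.00992·945.2) = 0.4009 m/s.
Check: Re = ρVD/μ = 908.2·0.4009·0.04341/0.00992 = 1593 < 2300, so the laminar assumption holds.

V ≈ 0.4009 m/s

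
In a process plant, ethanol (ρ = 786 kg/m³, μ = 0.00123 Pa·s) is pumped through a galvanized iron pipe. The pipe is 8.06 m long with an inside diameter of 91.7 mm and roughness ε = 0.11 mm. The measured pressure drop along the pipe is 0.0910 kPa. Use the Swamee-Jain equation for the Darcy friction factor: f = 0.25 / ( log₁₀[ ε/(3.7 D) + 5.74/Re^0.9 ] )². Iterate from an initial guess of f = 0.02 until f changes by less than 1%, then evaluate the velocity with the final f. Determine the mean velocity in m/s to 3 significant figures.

V ≈ 0.300 m/s

Rearranging Darcy-Weisbach: V = √(2·ΔP·D/(f·L·ρ)). With ε/D = 0.00011/0.0917 = 0.0012, iterate starting from f = 0.02:
  f = 0.02 → V = √(2·91·0.0917/(0.02·8.06·786)) = 0.3629 m/s; Re = ρVD/μ = 2.127e+04; f → 0.02822
  f = 0.02822 → V = 0.3056 m/s; Re = 1.791e+04; f → 0.02914
  f = 0.02914 → V = 0.3007 m/s; Re = 1.762e+04; f → 0.02923
Converged (Δf/f < 1%). With the final f = 0.02923: V = √(2·91·0.0917/(0.02923·8.06·786)) = 0.3002 m/s.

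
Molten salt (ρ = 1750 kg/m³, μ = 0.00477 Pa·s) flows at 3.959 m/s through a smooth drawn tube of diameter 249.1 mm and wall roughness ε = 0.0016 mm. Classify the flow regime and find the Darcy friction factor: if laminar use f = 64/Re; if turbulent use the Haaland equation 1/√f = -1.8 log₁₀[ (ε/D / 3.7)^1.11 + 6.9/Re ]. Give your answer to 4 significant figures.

Re = ρVD/μ = 1750·3.959·0.2491/0.00477 = 3.618e+05.
Re > 4000 → turbulent. ε/D = 1.6e-06/0.2491 = 6.42e-06; Haaland: 1/√f = -1.8 log₁₀[4.04e-07 + 1.91e-05] = 8.479, so f = 0.01391.

f ≈ 0.01391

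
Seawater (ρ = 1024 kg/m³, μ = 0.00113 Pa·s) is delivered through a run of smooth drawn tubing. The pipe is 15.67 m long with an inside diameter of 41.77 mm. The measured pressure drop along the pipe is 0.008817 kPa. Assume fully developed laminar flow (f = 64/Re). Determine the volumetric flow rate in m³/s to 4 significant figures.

For laminar flow, f = 64/Re with Re = ρVD/μ, so Darcy-Weisbach reduces to ΔP = 32μLV/D². Solving for V: V = ΔP·D²/(32μL) = 8.817·(0.04177)²/(32·0.00113·15.67) = 0.02715 m/s.
Check: Re = ρVD/μ = 1024·0.02715·0.04177/0.00113 = 1028 < 2300, so the laminar assumption holds.
Q = V·A = 0.02715·(π/4·0.04177²) = 3.72e-05 m³/s = 3.720×10^-5 m³/s.

Q ≈ 3.720×10^-5 m³/s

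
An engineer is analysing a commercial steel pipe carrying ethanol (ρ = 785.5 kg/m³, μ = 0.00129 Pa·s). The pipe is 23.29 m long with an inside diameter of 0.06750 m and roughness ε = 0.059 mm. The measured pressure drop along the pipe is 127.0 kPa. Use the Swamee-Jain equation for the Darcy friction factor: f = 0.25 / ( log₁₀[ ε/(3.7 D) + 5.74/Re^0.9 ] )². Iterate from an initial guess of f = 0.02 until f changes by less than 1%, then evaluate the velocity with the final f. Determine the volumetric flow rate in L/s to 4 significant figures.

Rearranging Darcy-Weisbach: V = √(2·ΔP·D/(f·L·ρ)). With ε/D = 5.9e-05/0.0675 = 0.000874, iterate starting from f = 0.02:
  f = 0.02 → V = √(2·1.27e+05·0.0675/(0.02·23.29·785.5)) = 6.845 m/s; Re = ρVD/μ = 2.814e+05; f → 0.02027
  f = 0.02027 → V = 6.799 m/s; Re = 2.795e+05; f → 0.02028
Converged (Δf/f < 1%). With the final f = 0.02028: V = √(2·1.27e+05·0.0675/(0.02028·23.29·785.5)) = 6.798 m/s.
Q = V·A = 6.798·(π/4·0.0675²) = 0.02433 m³/s = 24.33 L/s.

Q ≈ 24.33 L/s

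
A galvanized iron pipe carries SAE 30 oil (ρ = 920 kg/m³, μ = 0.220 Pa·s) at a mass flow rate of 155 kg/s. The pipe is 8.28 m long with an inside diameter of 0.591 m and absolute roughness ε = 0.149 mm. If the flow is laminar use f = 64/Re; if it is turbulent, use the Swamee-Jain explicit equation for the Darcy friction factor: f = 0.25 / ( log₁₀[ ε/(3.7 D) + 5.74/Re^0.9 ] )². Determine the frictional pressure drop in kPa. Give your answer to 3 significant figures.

ΔP ≈ 0.102 kPa

A = πD²/4 = π(0.591)²/4 = 0.2743 m²; mean velocity V = ṁ/(ρA) = 155/(920 · 0.2743) = 0.6142 m/s.
Reynolds number Re = ρVD/μ = 920 · 0.6142 · 0.591 / 0.22 = 1518.
Re < 2300 → laminar flow, so f = 64/Re = 64/1518 = 0.04216 (the turbulent correlation is not needed).
Darcy-Weisbach: ΔP = f(L/D)(ρV²/2) = 0.04216·(8.28/0.591)·(920·0.6142²/2) = 0.04216·14.01·173.5 = 102.5 Pa.
ΔP = 102.5 Pa = 0.102 kPa.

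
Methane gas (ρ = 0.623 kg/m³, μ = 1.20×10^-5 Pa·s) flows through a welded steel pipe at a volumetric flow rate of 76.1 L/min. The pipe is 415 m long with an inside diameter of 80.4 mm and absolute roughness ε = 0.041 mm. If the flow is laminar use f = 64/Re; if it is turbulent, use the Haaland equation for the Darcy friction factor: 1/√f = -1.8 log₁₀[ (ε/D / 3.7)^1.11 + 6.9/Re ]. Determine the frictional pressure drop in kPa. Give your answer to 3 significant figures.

ΔP ≈ 0.00616 kPa

Q = 76.1 L/min = 76.1/60000 = 0.001268 m³/s.
Cross-sectional area A = πD²/4 = π(0.0804)²/4 = 0.005077 m²; mean velocity V = Q/A = 0.001268/0.005077 = 0.2498 m/s.
Reynolds number Re = ρVD/μ = 0.623 · 0.2498 · 0.0804 / 1.2e-05 = 1043.
Re < 2300 → laminar flow, so f = 64/Re = 64/1043 = 0.06137 (the turbulent correlation is not needed).
Darcy-Weisbach: ΔP = f(L/D)(ρV²/2) = 0.06137·(415/0.0804)·(0.623·0.2498²/2) = 0.06137·5162·0.01944 = 6.159 Pa.
ΔP = 6.159 Pa = 0.00616 kPa.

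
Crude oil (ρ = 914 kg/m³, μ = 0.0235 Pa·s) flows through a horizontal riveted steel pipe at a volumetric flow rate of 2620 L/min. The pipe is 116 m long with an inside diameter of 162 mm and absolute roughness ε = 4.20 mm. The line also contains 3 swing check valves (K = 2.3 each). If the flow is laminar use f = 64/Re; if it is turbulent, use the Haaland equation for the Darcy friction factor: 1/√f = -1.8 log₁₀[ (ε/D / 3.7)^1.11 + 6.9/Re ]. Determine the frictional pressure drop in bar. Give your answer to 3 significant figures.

ΔP ≈ 0.970 bar

Q = 2620 L/min = 2620/60000 = 0.04367 m³/s.
Cross-sectional area A = πD²/4 = π(0.162)²/4 = 0.02061 m²; mean velocity V = Q/A = 0.04367/0.02061 = 2.119 m/s.
Reynolds number Re = ρVD/μ = 914 · 2.119 · 0.162 / 0.0235 = 1.335e+04.
Re > 4000 → turbulent. Relative roughness ε/D = 0.0042/0.162 = 0.0259. Haaland: 1/√f = -1.8 log₁₀[(0.0259/3.7)^1.11 + 6.9/1.335e+04] = -1.8 log₁₀[0.00406 + 0.000517] = 4.211, so f = 0.0564.
Total minor-loss coefficient ΣK = 3·2.3 = 6.9.
ΔP = [f·L/D + ΣK]·(ρV²/2) = [0.0564·116/0.162 + 6.9]·(914·2.119²/2) = [40.38 + 6.9]·2051 = 9.698e+04 Pa.
ΔP = 9.698e+04 Pa = 0.970 bar.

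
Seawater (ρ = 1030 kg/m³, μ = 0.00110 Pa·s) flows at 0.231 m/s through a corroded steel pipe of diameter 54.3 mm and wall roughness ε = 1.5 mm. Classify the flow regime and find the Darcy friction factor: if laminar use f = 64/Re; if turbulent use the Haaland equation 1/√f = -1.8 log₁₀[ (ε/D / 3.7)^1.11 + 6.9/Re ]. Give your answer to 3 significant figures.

Re = ρVD/μ = 1030·0.231·0.0543/0.0011 = 1.175e+04.
Re > 4000 → turbulent. ε/D = 0.0015/0.0543 = 0.0276; Haaland: 1/√f = -1.8 log₁₀[0.00436 + 0.000587] = 4.151, so f = 0.05804.

f ≈ 0.0580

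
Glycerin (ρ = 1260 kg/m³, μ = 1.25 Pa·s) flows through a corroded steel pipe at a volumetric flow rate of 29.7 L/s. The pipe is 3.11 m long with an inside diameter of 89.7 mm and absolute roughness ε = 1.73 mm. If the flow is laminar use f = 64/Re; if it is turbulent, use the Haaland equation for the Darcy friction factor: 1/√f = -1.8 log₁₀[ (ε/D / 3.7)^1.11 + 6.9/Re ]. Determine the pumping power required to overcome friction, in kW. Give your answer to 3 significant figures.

Q = 29.7 L/s = 29.7/1000 = 0.0297 m³/s.
Cross-sectional area A = πD²/4 = π(0.0897)²/4 = 0.006319 m²; mean velocity V = Q/A = 0.0297/0.006319 = 4.7 m/s.
Reynolds number Re = ρVD/μ = 1260 · 4.7 · 0.0897 / 1.25 = 424.9.
Re < 2300 → laminar flow, so f = 64/Re = 64/424.9 = 0.1506 (the turbulent correlation is not needed).
Darcy-Weisbach: ΔP = f(L/D)(ρV²/2) = 0.1506·(3.11/0.0897)·(1260·4.7²/2) = 0.1506·34.67·1.392e+04 = 7.266e+04 Pa.
Pumping power P = QΔP = 0.0297·7.266e+04 = 2158 W = 2.16 kW.

P ≈ 2.16 kW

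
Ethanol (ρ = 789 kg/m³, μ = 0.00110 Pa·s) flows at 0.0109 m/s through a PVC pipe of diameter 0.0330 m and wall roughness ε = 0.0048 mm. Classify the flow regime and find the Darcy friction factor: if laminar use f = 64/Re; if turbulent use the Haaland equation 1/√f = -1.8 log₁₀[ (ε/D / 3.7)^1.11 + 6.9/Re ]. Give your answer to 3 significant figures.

f ≈ 0.248

Re = ρVD/μ = 789·0.0109·0.033/0.0011 = 258.
Re < 2300 → laminar, so f = 64/Re = 0.2481 (roughness is irrelevant in laminar flow).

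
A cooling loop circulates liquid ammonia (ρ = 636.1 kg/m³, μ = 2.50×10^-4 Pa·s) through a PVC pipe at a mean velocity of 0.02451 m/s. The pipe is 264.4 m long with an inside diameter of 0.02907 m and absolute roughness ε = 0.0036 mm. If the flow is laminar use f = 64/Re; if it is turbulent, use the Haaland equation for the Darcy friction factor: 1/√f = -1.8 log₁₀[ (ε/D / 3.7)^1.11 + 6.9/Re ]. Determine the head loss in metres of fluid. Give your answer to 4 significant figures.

h_f ≈ 0.009831 m

Reynolds number Re = ρVD/μ = 636.1 · 0.02451 · 0.02907 / 0.00025 = 1813.
Re < 2300 → laminar flow, so f = 64/Re = 64/1813 = 0.0353 (the turbulent correlation is not needed).
Darcy-Weisbach: ΔP = f(L/D)(ρV²/2) = 0.0353·(264.4/0.02907)·(636.1·0.02451²/2) = 0.0353·9095·0.1911 = 61.35 Pa.
Head loss h_f = ΔP/(ρg) = 61.35/(636.1·9.81) = 0.009831 m.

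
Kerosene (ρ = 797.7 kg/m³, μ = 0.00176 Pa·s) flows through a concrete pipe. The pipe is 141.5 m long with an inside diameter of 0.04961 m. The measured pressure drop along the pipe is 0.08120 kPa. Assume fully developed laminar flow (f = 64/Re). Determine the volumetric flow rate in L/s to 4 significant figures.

Q ≈ 0.04847 L/s

For laminar flow, f = 64/Re with Re = ρVD/μ, so Darcy-Weisbach reduces to ΔP = 32μLV/D². Solving for V: V = ΔP·D²/(32μL) = 81.2·(0.04961)²/(32·0.00176·141.5) = 0.02508 m/s.
Check: Re = ρVD/μ = 797.7·0.02508·0.04961/0.00176 = 563.9 < 2300, so the laminar assumption holds.
Q = V·A = 0.02508·(π/4·0.04961²) = 4.847e-05 m³/s = 0.04847 L/s.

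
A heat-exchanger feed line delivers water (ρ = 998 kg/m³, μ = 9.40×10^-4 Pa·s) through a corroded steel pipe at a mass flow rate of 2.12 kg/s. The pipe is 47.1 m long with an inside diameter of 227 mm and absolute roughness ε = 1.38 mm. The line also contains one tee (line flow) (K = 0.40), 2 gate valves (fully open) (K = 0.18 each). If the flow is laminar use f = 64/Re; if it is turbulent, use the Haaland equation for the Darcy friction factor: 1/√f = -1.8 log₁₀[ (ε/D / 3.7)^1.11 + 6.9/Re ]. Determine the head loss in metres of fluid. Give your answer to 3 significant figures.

A = πD²/4 = π(0.227)²/4 = 0.04047 m²; mean velocity V = ṁ/(ρA) = 2.12/(998 · 0.04047) = 0.05249 m/s.
Reynolds number Re = ρVD/μ = 998 · 0.05249 · 0.227 / 0.00094 = 1.265e+04.
Re > 4000 → turbulent. Relative roughness ε/D = 0.00138/0.227 = 0.00608. Haaland: 1/√f = -1.8 log₁₀[(0.00608/3.7)^1.11 + 6.9/1.265e+04] = -1.8 log₁₀[0.000812 + 0.000545] = 5.161, so f = 0.03754.
Total minor-loss coefficient ΣK = 1·0.4 + 2·0.18 = 0.76.
ΔP = [f·L/D + ΣK]·(ρV²/2) = [0.03754·47.1/0.227 + 0.76]·(998·0.05249²/2) = [7.789 + 0.76]·1.375 = 11.75 Pa.
Head loss h_f = ΔP/(ρg) = 11.75/(998·9.81) = 0.00120 m.

h_f ≈ 0.00120 m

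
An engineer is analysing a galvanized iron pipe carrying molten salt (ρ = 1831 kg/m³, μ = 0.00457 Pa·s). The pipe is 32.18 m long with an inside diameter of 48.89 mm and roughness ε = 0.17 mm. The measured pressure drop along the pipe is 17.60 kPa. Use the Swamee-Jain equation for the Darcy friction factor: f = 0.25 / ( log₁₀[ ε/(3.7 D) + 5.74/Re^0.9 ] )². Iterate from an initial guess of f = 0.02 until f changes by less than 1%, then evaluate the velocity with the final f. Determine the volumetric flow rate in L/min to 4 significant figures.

Rearranging Darcy-Weisbach: V = √(2·ΔP·D/(f·L·ρ)). With ε/D = 0.00017/0.04889 = 0.00348, iterate starting from f = 0.02:
  f = 0.02 → V = √(2·1.76e+04·0.04889/(0.02·32.18·1831)) = 1.208 m/s; Re = ρVD/μ = 2.367e+04; f → 0.032
  f = 0.032 → V = 0.9553 m/s; Re = 1.871e+04; f → 0.03295
  f = 0.03295 → V = 0.9415 m/s; Re = 1.844e+04; f → 0.03301
Converged (Δf/f < 1%). With the final f = 0.03301: V = √(2·1.76e+04·0.04889/(0.03301·32.18·1831)) = 0.9406 m/s.
Q = V·A = 0.9406·(π/4·0.04889²) = 0.001766 m³/s = 105.9 L/min.

Q ≈ 105.9 L/min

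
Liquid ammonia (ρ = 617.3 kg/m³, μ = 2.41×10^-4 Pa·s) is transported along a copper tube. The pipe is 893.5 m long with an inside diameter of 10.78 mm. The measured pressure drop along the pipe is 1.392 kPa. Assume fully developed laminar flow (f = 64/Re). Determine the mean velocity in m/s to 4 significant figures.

For laminar flow, f = 64/Re with Re = ρVD/μ, so Darcy-Weisbach reduces to ΔP = 32μLV/D². Solving for V: V = ΔP·D²/(32μL) = 1392·(0.01078)²/(32·0.000241·893.5) = 0.02348 m/s.
Check: Re = ρVD/μ = 617.3·0.02348·0.01078/0.000241 = 648.2 < 2300, so the laminar assumption holds.

V ≈ 0.02348 m/s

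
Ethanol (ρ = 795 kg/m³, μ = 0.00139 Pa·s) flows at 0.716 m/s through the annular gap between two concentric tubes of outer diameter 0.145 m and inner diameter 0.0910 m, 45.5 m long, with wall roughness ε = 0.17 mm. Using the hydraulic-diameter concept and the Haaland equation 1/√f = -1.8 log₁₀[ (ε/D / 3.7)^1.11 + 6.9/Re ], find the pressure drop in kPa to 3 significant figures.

ΔP ≈ 5.33 kPa

Hydraulic diameter D_h = 4A/P = D_o - D_i = 0.145 - 0.091 = 0.054 m.
Re = ρVD_h/μ = 795·0.716·0.054/0.00139 = 2.211e+04.
ε/D_h = 0.00017/0.054 = 0.00315; Haaland gives 1/√f = -1.8 log₁₀[0.000391+0.000312] = 5.675, so f = 0.03105.
ΔP = f(L/D_h)(ρV²/2) = 0.03105·45.5/0.054·203.8 = 5331 Pa.
ΔP = 5.33 kPa.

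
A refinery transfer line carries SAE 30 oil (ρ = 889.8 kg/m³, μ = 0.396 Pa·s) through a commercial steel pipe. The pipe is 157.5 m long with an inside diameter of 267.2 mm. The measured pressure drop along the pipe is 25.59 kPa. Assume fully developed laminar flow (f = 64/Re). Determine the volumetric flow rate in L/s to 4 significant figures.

For laminar flow, f = 64/Re with Re = ρVD/μ, so Darcy-Weisbach reduces to ΔP = 32μLV/D². Solving for V: V = ΔP·D²/(32μL) = 2.559e+04·(0.2672)²/(32·0.396·157.5) = 0.9154 m/s.
Check: Re = ρVD/μ = 889.8·0.9154·0.2672/0.396 = 549.6 < 2300, so the laminar assumption holds.
Q = V·A = 0.9154·(π/4·0.2672²) = 0.05133 m³/s = 51.33 L/s.

Q ≈ 51.33 L/s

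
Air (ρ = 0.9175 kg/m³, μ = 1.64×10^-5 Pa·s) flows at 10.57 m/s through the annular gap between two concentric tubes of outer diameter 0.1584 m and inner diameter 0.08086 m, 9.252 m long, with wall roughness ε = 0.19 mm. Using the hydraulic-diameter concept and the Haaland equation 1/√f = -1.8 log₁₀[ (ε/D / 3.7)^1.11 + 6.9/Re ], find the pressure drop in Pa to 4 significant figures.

Hydraulic diameter D_h = 4A/P = D_o - D_i = 0.1584 - 0.08086 = 0.07754 m.
Re = ρVD_h/μ = 0.9175·10.57·0.07754/1.64e-05 = 4.585e+04.
ε/D_h = 0.00019/0.07754 = 0.00245; Haaland gives 1/√f = -1.8 log₁₀[0.000296+0.00015] = 6.03, so f = 0.0275.
ΔP = f(L/D_h)(ρV²/2) = 0.0275·9.252/0.07754·51.25 = 168.2 Pa.

ΔP ≈ 168.2 Pa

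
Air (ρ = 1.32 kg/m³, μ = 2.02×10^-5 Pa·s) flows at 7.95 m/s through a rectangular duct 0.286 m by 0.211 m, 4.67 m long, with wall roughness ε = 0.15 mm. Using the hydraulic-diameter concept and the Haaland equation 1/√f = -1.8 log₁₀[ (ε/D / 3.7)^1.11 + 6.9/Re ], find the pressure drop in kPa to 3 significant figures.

Hydraulic diameter D_h = 4A/P = 4·(0.286·0.211)/(2·(0.286+0.211)) = 0.2414/0.994 = 0.2428 m.
Re = ρVD_h/μ = 1.32·7.95·0.2428/2.02e-05 = 1.262e+05.
ε/D_h = 0.00015/0.2428 = 0.000618; Haaland gives 1/√f = -1.8 log₁₀[6.41e-05+5.47e-05] = 7.065, so f = 0.02003.
ΔP = f(L/D_h)(ρV²/2) = 0.02003·4.67/0.2428·41.71 = 16.07 Pa.
ΔP = 0.0161 kPa.

ΔP ≈ 0.0161 kPa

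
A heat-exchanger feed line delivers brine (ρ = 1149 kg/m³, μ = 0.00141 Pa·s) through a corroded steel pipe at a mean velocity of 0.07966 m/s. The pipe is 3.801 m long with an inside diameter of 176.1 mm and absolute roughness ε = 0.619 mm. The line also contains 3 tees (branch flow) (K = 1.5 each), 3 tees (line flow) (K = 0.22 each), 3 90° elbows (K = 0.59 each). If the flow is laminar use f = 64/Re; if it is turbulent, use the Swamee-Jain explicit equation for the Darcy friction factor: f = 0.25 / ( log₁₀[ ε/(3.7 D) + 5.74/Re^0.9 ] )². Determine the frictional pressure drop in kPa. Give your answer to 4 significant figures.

ΔP ≈ 0.02806 kPa

Reynolds number Re = ρVD/μ = 1149 · 0.07966 · 0.1761 / 0.00141 = 1.143e+04.
Re > 4000 → turbulent. Relative roughness ε/D = 0.000619/0.1761 = 0.00352. Swamee-Jain: f = 0.25/(log₁₀[0.00352/3.7 + 5.74/1.143e+04^0.9])² = 0.25/(log₁₀[0.00095 + 0.00128])² = 0.25/(-2.652)² = 0.03555.
Total minor-loss coefficient ΣK = 3·1.5 + 3·0.22 + 3·0.59 = 6.93.
ΔP = [f·L/D + ΣK]·(ρV²/2) = [0.03555·3.801/0.1761 + 6.93]·(1149·0.07966²/2) = [0.7672 + 6.93]·3.646 = 28.06 Pa.
ΔP = 28.06 Pa = 0.02806 kPa.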